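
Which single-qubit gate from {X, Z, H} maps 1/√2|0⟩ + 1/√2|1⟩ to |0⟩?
H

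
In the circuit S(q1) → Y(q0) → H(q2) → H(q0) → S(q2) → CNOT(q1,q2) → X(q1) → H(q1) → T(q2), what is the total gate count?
9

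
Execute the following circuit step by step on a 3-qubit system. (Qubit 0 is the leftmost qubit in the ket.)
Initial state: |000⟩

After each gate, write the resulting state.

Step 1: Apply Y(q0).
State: i|100⟩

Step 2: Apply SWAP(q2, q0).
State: i|001⟩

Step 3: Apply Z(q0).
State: i|001⟩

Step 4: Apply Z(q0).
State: i|001⟩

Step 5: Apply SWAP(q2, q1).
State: i|010⟩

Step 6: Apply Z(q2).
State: i|010⟩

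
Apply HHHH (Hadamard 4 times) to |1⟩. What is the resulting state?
|1⟩

H² = I, so an even number of Hadamards cancels: H^4 = I and the state is unchanged.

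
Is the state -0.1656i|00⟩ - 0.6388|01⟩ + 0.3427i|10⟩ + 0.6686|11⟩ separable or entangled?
Entangled

Writing the state as a|00⟩ + b|01⟩ + c|10⟩ + d|11⟩, it is a product state iff ad − bc = 0.
Here (a, b, c, d) = (-0.1656i, -0.6388, 0.3427i, 0.6686): ad − bc = (-0.1656i)(0.6686) − (-0.6388)(0.3427i) = 0.1082i ≠ 0, so the state is entangled.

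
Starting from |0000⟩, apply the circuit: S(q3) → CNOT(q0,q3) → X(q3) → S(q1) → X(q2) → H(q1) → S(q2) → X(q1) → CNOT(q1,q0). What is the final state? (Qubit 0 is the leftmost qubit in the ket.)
(1/√2)i|0011⟩ + (1/√2)i|1111⟩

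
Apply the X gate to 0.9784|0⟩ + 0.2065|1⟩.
0.2065|0⟩ + 0.9784|1⟩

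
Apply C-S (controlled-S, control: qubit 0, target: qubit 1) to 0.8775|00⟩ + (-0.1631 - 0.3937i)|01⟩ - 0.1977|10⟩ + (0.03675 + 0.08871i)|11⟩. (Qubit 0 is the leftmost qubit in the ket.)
0.8775|00⟩ + (-0.1631 - 0.3937i)|01⟩ - 0.1977|10⟩ + (-0.08871 + 0.03675i)|11⟩

C-S leaves the control-|0⟩ kets |00⟩, |01⟩ unchanged and applies S to qubit 1 on the control-|1⟩ pair (|10⟩, |11⟩).
S = [[1, 0], [0, i]].
With a = amp(|10⟩) = -0.1977 and b = amp(|11⟩) = (0.03675 + 0.08871i):
new amp(|10⟩) = (1)·a = -0.1977
new amp(|11⟩) = (i)·b = (-0.08871 + 0.03675i)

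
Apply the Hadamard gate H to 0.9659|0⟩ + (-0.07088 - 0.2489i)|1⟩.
(0.6329 - 0.176i)|0⟩ + (0.7331 + 0.176i)|1⟩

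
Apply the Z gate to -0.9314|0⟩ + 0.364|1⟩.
-0.9314|0⟩ - 0.364|1⟩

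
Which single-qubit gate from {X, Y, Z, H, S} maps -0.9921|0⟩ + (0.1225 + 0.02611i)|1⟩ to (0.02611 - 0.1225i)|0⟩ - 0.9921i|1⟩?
Y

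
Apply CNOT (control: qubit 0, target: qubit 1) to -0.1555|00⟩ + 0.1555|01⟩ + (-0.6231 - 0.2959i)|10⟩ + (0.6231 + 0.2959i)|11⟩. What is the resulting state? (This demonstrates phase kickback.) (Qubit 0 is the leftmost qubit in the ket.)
-0.1555|00⟩ + 0.1555|01⟩ + (0.6231 + 0.2959i)|10⟩ + (-0.6231 - 0.2959i)|11⟩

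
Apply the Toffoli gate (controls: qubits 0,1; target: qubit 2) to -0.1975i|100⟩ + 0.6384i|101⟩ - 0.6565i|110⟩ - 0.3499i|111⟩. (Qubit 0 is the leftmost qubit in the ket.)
-0.1975i|100⟩ + 0.6384i|101⟩ - 0.3499i|110⟩ - 0.6565i|111⟩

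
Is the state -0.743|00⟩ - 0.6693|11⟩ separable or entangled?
Entangled

Writing the state as a|00⟩ + b|01⟩ + c|10⟩ + d|11⟩, it is a product state iff ad − bc = 0.
Here (a, b, c, d) = (-0.743, 0, 0, -0.6693): ad − bc = (-0.743)(-0.6693) − (0)(0) = 0.4973 ≠ 0, so the state is entangled.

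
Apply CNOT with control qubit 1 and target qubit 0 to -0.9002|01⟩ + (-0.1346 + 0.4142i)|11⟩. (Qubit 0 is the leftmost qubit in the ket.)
(-0.1346 + 0.4142i)|01⟩ - 0.9002|11⟩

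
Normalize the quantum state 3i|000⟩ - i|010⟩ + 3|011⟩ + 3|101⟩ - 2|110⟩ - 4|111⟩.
0.433i|000⟩ - 0.1443i|010⟩ + 0.433|011⟩ + 0.433|101⟩ - 0.2887|110⟩ - 1/√3|111⟩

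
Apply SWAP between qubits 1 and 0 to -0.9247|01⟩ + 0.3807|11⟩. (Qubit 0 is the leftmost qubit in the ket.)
-0.9247|10⟩ + 0.3807|11⟩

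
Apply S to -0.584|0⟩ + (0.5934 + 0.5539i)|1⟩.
-0.584|0⟩ + (-0.5539 + 0.5934i)|1⟩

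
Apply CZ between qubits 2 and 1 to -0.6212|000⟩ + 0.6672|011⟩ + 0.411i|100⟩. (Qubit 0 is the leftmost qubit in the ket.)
-0.6212|000⟩ - 0.6672|011⟩ + 0.411i|100⟩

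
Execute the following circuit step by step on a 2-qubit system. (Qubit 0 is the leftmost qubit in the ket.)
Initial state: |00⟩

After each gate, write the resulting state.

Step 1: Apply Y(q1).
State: i|01⟩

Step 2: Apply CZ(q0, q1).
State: i|01⟩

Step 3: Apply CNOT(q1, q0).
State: i|11⟩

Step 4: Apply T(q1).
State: (-1/√2 + (1/√2)i)|11⟩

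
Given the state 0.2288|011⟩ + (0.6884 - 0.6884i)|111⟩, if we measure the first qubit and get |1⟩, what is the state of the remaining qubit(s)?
(1/√2 - (1/√2)i)|11⟩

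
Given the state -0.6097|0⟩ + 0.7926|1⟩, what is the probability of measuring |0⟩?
0.3717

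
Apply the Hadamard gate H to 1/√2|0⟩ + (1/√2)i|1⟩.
(1/2 + (1/2)i)|0⟩ + (1/2 - (1/2)i)|1⟩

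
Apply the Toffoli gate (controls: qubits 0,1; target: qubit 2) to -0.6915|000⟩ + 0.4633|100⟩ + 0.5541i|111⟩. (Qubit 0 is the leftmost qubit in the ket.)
-0.6915|000⟩ + 0.4633|100⟩ + 0.5541i|110⟩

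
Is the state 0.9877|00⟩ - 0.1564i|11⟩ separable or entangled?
Entangled

Writing the state as a|00⟩ + b|01⟩ + c|10⟩ + d|11⟩, it is a product state iff ad − bc = 0.
Here (a, b, c, d) = (0.9877, 0, 0, -0.1564i): ad − bc = (0.9877)(-0.1564i) − (0)(0) = -0.1545i ≠ 0, so the state is entangled.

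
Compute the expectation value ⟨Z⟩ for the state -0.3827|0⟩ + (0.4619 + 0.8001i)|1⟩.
-0.7071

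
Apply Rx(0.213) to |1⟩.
-0.1063i|0⟩ + 0.9943|1⟩

Rx(0.213) = [[cos(θ/2), −i·sin(θ/2)], [−i·sin(θ/2), cos(θ/2)]]; θ = 0.213, cos(θ/2) ≈ 0.994334, sin(θ/2) ≈ 0.106299.
With a = amp(|0⟩) = 0 and b = amp(|1⟩) = 1:
new amp(|0⟩) = (0.994334)·a + (-0.106299i)·b = -0.1063i
new amp(|1⟩) = (-0.106299i)·a + (0.994334)·b = 0.9943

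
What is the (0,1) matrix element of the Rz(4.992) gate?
0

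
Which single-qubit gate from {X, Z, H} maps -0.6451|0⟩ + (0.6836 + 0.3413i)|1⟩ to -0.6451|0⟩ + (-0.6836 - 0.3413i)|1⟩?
Z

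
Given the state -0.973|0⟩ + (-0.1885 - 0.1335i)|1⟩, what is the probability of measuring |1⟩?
0.05335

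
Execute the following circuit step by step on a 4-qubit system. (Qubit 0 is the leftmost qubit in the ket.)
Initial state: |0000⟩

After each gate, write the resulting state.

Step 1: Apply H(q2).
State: 1/√2|0000⟩ + 1/√2|0010⟩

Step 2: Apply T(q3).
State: 1/√2|0000⟩ + 1/√2|0010⟩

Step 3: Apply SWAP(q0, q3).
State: 1/√2|0000⟩ + 1/√2|0010⟩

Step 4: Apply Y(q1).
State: (1/√2)i|0100⟩ + (1/√2)i|0110⟩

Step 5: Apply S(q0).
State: (1/√2)i|0100⟩ + (1/√2)i|0110⟩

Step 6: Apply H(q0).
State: (1/2)i|0100⟩ + (1/2)i|0110⟩ + (1/2)i|1100⟩ + (1/2)i|1110⟩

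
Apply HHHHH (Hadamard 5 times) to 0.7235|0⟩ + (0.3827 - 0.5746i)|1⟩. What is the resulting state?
(0.7822 - 0.4063i)|0⟩ + (0.241 + 0.4063i)|1⟩

H² = I, so H^5 = H: a single Hadamard. With (a, b) = (0.7235, (0.3827 - 0.5746i)), H gives ((a + b)/√2, (a − b)/√2) = ((0.7822 - 0.4063i), (0.241 + 0.4063i)).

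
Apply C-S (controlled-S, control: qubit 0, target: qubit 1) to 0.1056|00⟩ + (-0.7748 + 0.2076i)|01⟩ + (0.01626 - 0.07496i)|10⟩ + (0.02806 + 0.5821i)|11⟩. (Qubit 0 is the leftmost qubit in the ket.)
0.1056|00⟩ + (-0.7748 + 0.2076i)|01⟩ + (0.01626 - 0.07496i)|10⟩ + (-0.5821 + 0.02806i)|11⟩

C-S leaves the control-|0⟩ kets |00⟩, |01⟩ unchanged and applies S to qubit 1 on the control-|1⟩ pair (|10⟩, |11⟩).
S = [[1, 0], [0, i]].
With a = amp(|10⟩) = (0.01626 - 0.07496i) and b = amp(|11⟩) = (0.02806 + 0.5821i):
new amp(|10⟩) = (1)·a = (0.01626 - 0.07496i)
new amp(|11⟩) = (i)·b = (-0.5821 + 0.02806i)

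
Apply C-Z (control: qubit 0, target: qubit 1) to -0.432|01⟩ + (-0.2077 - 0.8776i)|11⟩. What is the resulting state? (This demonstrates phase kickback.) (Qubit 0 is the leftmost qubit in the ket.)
-0.432|01⟩ + (0.2077 + 0.8776i)|11⟩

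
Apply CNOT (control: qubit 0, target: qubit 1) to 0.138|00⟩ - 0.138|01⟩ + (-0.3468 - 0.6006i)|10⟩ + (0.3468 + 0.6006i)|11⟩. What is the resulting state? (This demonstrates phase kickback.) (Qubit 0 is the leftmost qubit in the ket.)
0.138|00⟩ - 0.138|01⟩ + (0.3468 + 0.6006i)|10⟩ + (-0.3468 - 0.6006i)|11⟩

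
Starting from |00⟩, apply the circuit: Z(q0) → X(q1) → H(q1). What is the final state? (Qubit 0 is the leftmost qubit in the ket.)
1/√2|00⟩ - 1/√2|01⟩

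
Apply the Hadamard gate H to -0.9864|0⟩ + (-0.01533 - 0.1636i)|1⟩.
(-0.7083 - 0.1157i)|0⟩ + (-0.6867 + 0.1157i)|1⟩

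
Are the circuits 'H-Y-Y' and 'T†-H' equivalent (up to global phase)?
No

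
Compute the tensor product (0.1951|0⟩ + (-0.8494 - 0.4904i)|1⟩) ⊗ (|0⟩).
0.1951|00⟩ + (-0.8494 - 0.4904i)|10⟩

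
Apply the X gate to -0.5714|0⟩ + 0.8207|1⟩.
0.8207|0⟩ - 0.5714|1⟩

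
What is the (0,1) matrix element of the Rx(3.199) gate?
-0.9996i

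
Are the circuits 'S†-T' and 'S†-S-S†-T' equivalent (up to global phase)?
Yes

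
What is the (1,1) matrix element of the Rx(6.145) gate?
-0.9976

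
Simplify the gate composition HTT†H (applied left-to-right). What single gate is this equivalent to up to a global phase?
I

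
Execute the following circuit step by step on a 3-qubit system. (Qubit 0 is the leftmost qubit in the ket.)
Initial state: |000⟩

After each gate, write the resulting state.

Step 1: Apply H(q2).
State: 1/√2|000⟩ + 1/√2|001⟩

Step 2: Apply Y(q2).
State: -(1/√2)i|000⟩ + (1/√2)i|001⟩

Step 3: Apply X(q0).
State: -(1/√2)i|100⟩ + (1/√2)i|101⟩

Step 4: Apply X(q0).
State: -(1/√2)i|000⟩ + (1/√2)i|001⟩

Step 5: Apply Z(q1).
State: -(1/√2)i|000⟩ + (1/√2)i|001⟩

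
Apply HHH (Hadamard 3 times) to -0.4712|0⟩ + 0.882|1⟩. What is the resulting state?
0.2905|0⟩ - 0.9569|1⟩

H² = I, so H^3 = H: a single Hadamard. With (a, b) = (-0.4712, 0.882), H gives ((a + b)/√2, (a − b)/√2) = (0.2905, -0.9569).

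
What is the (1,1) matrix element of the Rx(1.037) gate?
0.8686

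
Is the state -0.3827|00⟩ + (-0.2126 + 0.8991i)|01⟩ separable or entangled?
Separable

Writing the state as a|00⟩ + b|01⟩ + c|10⟩ + d|11⟩, it is a product state iff ad − bc = 0.
Here (a, b, c, d) = (-0.3827, (-0.2126 + 0.8991i), 0, 0): ad − bc = (-0.3827)(0) − (-0.2126 + 0.8991i)(0) = 0, so the state is separable.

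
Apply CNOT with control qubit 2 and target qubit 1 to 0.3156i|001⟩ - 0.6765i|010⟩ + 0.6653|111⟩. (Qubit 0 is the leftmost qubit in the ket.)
-0.6765i|010⟩ + 0.3156i|011⟩ + 0.6653|101⟩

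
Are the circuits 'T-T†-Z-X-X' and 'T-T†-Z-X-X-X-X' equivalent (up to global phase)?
Yes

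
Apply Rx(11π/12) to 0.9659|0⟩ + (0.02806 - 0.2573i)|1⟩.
(-0.129 - 0.02782i)|0⟩ + (0.003663 - 0.9912i)|1⟩

Rx(11π/12) = [[cos(θ/2), −i·sin(θ/2)], [−i·sin(θ/2), cos(θ/2)]]; θ = 11π/12, cos(θ/2) ≈ 0.130526, sin(θ/2) ≈ 0.991445.
With a = amp(|0⟩) = 0.9659 and b = amp(|1⟩) = (0.02806 - 0.2573i):
new amp(|0⟩) = (0.130526)·a + (-0.991445i)·b = (-0.129 - 0.02782i)
new amp(|1⟩) = (-0.991445i)·a + (0.130526)·b = (0.003663 - 0.9912i)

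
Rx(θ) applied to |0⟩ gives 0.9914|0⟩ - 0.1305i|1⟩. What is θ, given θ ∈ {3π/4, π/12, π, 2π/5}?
π/12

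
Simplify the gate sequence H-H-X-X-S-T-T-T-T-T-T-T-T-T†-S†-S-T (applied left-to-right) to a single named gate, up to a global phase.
S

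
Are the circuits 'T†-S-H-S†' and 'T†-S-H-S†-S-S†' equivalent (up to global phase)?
Yes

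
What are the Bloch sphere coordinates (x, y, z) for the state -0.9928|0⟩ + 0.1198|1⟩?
(-0.2379, 0, 0.9713)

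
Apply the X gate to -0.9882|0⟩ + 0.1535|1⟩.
0.1535|0⟩ - 0.9882|1⟩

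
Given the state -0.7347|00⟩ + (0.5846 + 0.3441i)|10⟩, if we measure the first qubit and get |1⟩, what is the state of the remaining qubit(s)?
(0.8618 + 0.5073i)|0⟩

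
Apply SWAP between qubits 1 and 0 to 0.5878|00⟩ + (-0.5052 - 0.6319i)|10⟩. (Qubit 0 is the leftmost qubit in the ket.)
0.5878|00⟩ + (-0.5052 - 0.6319i)|01⟩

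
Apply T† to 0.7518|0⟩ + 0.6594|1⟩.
0.7518|0⟩ + (0.4663 - 0.4663i)|1⟩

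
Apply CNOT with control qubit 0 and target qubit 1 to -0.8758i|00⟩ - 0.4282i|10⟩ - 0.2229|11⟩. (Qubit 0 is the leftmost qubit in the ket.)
-0.8758i|00⟩ - 0.2229|10⟩ - 0.4282i|11⟩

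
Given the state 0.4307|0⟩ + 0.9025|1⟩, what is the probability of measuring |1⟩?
0.8145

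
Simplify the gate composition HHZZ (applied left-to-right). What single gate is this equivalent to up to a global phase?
I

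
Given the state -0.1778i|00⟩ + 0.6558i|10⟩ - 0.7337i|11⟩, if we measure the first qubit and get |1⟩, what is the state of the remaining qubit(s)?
0.6664i|0⟩ - 0.7456i|1⟩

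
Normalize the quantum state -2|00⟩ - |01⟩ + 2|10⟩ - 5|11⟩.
-0.343|00⟩ - 0.1715|01⟩ + 0.343|10⟩ - 0.8575|11⟩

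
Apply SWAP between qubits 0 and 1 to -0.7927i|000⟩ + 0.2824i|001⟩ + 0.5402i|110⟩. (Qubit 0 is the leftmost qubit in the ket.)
-0.7927i|000⟩ + 0.2824i|001⟩ + 0.5402i|110⟩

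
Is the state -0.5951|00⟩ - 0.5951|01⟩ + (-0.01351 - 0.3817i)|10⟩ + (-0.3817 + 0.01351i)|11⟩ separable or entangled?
Entangled

Writing the state as a|00⟩ + b|01⟩ + c|10⟩ + d|11⟩, it is a product state iff ad − bc = 0.
Here (a, b, c, d) = (-0.5951, -0.5951, (-0.01351 - 0.3817i), (-0.3817 + 0.01351i)): ad − bc = (-0.5951)(-0.3817 + 0.01351i) − (-0.5951)(-0.01351 - 0.3817i) = (0.2191 - 0.2352i) ≠ 0, so the state is entangled.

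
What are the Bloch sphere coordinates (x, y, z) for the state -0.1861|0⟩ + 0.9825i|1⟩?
(0, -0.3657, -0.9307)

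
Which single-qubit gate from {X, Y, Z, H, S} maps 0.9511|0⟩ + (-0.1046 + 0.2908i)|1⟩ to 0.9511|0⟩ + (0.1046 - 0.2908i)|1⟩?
Z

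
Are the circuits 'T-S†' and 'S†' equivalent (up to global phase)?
No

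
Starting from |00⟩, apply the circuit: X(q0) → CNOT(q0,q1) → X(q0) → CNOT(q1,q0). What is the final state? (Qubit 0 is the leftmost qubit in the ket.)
|11⟩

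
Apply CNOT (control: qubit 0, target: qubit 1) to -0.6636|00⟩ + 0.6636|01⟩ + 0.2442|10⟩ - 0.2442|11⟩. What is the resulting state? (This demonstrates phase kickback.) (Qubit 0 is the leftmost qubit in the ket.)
-0.6636|00⟩ + 0.6636|01⟩ - 0.2442|10⟩ + 0.2442|11⟩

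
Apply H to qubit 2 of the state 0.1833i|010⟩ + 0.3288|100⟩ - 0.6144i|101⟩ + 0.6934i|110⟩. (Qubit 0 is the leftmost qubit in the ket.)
0.1296i|010⟩ + 0.1296i|011⟩ + (0.2325 - 0.4344i)|100⟩ + (0.2325 + 0.4344i)|101⟩ + 0.4903i|110⟩ + 0.4903i|111⟩

H on qubit 2 mixes each pair of kets that differ only in qubit 2: amplitudes (a, b) of (|…0…⟩, |…1…⟩) become ((a + b)/√2, (a − b)/√2). Kets absent from the input have amplitude 0.
(|010⟩, |011⟩): (a, b) = (0.1833i, 0) → (0.1296i, 0.1296i)
(|100⟩, |101⟩): (a, b) = (0.3288, -0.6144i) → ((0.2325 - 0.4344i), (0.2325 + 0.4344i))
(|110⟩, |111⟩): (a, b) = (0.6934i, 0) → (0.4903i, 0.4903i)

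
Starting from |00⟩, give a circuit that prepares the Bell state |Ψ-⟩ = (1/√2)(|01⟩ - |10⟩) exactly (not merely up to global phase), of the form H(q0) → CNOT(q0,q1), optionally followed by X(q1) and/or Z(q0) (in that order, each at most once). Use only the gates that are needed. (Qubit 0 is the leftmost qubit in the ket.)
H(q0) → CNOT(q0,q1) → X(q1) → Z(q0)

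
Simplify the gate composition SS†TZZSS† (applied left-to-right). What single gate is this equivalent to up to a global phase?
T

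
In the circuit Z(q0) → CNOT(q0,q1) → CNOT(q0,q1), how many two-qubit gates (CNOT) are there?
2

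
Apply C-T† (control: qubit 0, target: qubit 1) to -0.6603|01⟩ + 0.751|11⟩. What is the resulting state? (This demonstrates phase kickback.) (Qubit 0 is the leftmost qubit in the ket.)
-0.6603|01⟩ + (0.531 - 0.531i)|11⟩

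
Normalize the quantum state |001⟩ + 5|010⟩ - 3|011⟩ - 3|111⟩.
0.1508|001⟩ + 0.7538|010⟩ - 0.4523|011⟩ - 0.4523|111⟩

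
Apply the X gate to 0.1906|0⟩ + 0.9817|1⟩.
0.9817|0⟩ + 0.1906|1⟩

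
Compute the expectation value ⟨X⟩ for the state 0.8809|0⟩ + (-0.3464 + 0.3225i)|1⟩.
-0.6103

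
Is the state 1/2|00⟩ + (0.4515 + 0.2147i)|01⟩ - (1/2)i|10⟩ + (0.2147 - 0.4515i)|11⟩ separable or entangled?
Separable

Writing the state as a|00⟩ + b|01⟩ + c|10⟩ + d|11⟩, it is a product state iff ad − bc = 0.
Here (a, b, c, d) = (1/2, (0.4515 + 0.2147i), -(1/2)i, (0.2147 - 0.4515i)): ad − bc = (1/2)(0.2147 - 0.4515i) − (0.4515 + 0.2147i)(-(1/2)i) = 0, so the state is separable.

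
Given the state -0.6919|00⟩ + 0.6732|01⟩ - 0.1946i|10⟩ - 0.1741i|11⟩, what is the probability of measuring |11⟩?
0.03031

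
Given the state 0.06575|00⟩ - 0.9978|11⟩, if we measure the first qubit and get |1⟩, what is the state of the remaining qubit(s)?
-|1⟩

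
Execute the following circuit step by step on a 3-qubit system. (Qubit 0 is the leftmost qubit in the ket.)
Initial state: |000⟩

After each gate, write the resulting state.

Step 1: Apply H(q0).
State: 1/√2|000⟩ + 1/√2|100⟩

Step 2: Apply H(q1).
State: 1/2|000⟩ + 1/2|010⟩ + 1/2|100⟩ + 1/2|110⟩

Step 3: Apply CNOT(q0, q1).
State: 1/2|000⟩ + 1/2|010⟩ + 1/2|100⟩ + 1/2|110⟩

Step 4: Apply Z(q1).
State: 1/2|000⟩ - 1/2|010⟩ + 1/2|100⟩ - 1/2|110⟩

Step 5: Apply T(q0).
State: 1/2|000⟩ - 1/2|010⟩ + (1/√8 + (1/√8)i)|100⟩ + (-1/√8 - (1/√8)i)|110⟩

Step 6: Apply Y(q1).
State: (1/2)i|000⟩ + (1/2)i|010⟩ + (-1/√8 + (1/√8)i)|100⟩ + (-1/√8 + (1/√8)i)|110⟩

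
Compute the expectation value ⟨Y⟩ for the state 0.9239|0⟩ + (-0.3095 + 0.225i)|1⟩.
0.4158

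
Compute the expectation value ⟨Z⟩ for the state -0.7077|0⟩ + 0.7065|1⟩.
0.001697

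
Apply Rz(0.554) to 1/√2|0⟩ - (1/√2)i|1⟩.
(0.6802 - 0.1934i)|0⟩ + (0.1934 - 0.6802i)|1⟩

Rz(0.554) = [[e^(−iθ/2), 0], [0, e^(iθ/2)]] with e^(±iθ/2) = cos(θ/2) ± i·sin(θ/2); θ = 0.554, cos(θ/2) ≈ 0.96188, sin(θ/2) ≈ 0.273471.
With a = amp(|0⟩) = 1/√2 and b = amp(|1⟩) = -(1/√2)i:
new amp(|0⟩) = (0.96188 - 0.273471i)·a = (0.6802 - 0.1934i)
new amp(|1⟩) = (0.96188 + 0.273471i)·b = (0.1934 - 0.6802i)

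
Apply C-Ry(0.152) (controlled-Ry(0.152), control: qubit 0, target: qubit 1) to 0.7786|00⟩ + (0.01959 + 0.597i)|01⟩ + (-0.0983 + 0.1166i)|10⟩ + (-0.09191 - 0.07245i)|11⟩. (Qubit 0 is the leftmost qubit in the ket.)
0.7786|00⟩ + (0.01959 + 0.597i)|01⟩ + (-0.09104 + 0.1218i)|10⟩ + (-0.09911 - 0.06339i)|11⟩

C-Ry(0.152) leaves the control-|0⟩ kets |00⟩, |01⟩ unchanged and applies Ry(0.152) to qubit 1 on the control-|1⟩ pair (|10⟩, |11⟩).
Ry(0.152) = [[cos(θ/2), −sin(θ/2)], [sin(θ/2), cos(θ/2)]]; θ = 0.152, cos(θ/2) ≈ 0.997113, sin(θ/2) ≈ 0.0759269.
With a = amp(|10⟩) = (-0.0983 + 0.1166i) and b = amp(|11⟩) = (-0.09191 - 0.07245i):
new amp(|10⟩) = (0.997113)·a + (-0.0759269)·b = (-0.09104 + 0.1218i)
new amp(|11⟩) = (0.0759269)·a + (0.997113)·b = (-0.09911 - 0.06339i)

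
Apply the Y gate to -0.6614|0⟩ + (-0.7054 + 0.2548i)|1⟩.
(0.2548 + 0.7054i)|0⟩ - 0.6614i|1⟩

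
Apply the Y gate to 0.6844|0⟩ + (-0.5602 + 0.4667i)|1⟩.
(0.4667 + 0.5602i)|0⟩ + 0.6844i|1⟩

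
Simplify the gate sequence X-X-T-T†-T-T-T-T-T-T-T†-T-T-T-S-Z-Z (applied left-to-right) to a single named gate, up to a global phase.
S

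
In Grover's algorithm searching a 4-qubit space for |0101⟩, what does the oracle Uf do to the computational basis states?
Uf|x⟩ = -|x⟩ if x = 0101, else |x⟩ (phase flip on target)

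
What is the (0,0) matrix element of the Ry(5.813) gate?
-0.9725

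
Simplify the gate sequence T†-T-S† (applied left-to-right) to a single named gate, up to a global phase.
S†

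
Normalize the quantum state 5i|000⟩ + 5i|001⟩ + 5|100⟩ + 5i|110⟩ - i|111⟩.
0.4975i|000⟩ + 0.4975i|001⟩ + 0.4975|100⟩ + 0.4975i|110⟩ - 0.0995i|111⟩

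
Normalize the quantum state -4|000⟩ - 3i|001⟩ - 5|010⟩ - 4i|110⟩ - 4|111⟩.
-0.4417|000⟩ - 0.3313i|001⟩ - 0.5522|010⟩ - 0.4417i|110⟩ - 0.4417|111⟩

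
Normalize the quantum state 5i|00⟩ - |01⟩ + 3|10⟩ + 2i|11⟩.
0.8006i|00⟩ - 0.1601|01⟩ + 0.4804|10⟩ + 0.3203i|11⟩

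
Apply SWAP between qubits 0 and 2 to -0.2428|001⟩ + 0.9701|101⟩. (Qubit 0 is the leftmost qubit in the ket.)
-0.2428|100⟩ + 0.9701|101⟩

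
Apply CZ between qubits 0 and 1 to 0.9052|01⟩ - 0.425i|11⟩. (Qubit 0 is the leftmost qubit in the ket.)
0.9052|01⟩ + 0.425i|11⟩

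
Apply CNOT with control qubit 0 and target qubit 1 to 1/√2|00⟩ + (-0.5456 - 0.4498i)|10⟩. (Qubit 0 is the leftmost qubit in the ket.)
1/√2|00⟩ + (-0.5456 - 0.4498i)|11⟩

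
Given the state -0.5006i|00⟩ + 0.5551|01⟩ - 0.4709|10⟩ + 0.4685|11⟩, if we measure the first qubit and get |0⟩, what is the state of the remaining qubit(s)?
-0.6697i|0⟩ + 0.7426|1⟩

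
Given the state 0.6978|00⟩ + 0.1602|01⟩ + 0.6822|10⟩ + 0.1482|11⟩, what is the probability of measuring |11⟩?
0.02196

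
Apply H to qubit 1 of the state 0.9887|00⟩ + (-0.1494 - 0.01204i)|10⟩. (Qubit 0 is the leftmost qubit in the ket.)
0.6991|00⟩ + 0.6991|01⟩ + (-0.1056 - 0.008514i)|10⟩ + (-0.1056 - 0.008514i)|11⟩

H on qubit 1 mixes each pair of kets that differ only in qubit 1: amplitudes (a, b) of (|…0…⟩, |…1…⟩) become ((a + b)/√2, (a − b)/√2). Kets absent from the input have amplitude 0.
(|00⟩, |01⟩): (a, b) = (0.9887, 0) → (0.6991, 0.6991)
(|10⟩, |11⟩): (a, b) = ((-0.1494 - 0.01204i), 0) → ((-0.1056 - 0.008514i), (-0.1056 - 0.008514i))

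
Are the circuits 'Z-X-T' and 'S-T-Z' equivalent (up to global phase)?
No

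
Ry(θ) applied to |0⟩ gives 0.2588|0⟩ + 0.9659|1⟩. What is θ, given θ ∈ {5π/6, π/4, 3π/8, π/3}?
5π/6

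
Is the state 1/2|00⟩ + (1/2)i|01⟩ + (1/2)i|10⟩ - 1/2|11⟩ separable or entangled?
Separable

Writing the state as a|00⟩ + b|01⟩ + c|10⟩ + d|11⟩, it is a product state iff ad − bc = 0.
Here (a, b, c, d) = (1/2, (1/2)i, (1/2)i, -1/2): ad − bc = (1/2)(-1/2) − ((1/2)i)((1/2)i) = 0, so the state is separable.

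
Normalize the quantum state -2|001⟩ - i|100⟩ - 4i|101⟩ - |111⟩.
-0.4264|001⟩ - 0.2132i|100⟩ - 0.8528i|101⟩ - 0.2132|111⟩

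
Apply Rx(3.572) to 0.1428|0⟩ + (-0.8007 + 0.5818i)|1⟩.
(0.5379 + 0.7822i)|0⟩ + (0.171 - 0.2637i)|1⟩

Rx(3.572) = [[cos(θ/2), −i·sin(θ/2)], [−i·sin(θ/2), cos(θ/2)]]; θ = 3.572, cos(θ/2) ≈ -0.213546, sin(θ/2) ≈ 0.976933.
With a = amp(|0⟩) = 0.1428 and b = amp(|1⟩) = (-0.8007 + 0.5818i):
new amp(|0⟩) = (-0.213546)·a + (-0.976933i)·b = (0.5379 + 0.7822i)
new amp(|1⟩) = (-0.976933i)·a + (-0.213546)·b = (0.171 - 0.2637i)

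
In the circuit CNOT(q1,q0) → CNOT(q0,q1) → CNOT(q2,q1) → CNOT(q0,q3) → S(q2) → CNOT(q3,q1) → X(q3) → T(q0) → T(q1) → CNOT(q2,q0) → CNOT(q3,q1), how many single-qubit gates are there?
4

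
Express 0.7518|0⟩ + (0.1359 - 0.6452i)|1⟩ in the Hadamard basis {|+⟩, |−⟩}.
(0.6277 - 0.4562i)|+⟩ + (0.4355 + 0.4562i)|−⟩

With |ψ⟩ = α|0⟩ + β|1⟩, the Hadamard-basis coefficients are ⟨+|ψ⟩ = (α + β)/√2 and ⟨−|ψ⟩ = (α − β)/√2.
Here α = 0.7518, β = (0.1359 - 0.6452i): (α + β)/√2 = (0.6277 - 0.4562i), (α − β)/√2 = (0.4355 + 0.4562i).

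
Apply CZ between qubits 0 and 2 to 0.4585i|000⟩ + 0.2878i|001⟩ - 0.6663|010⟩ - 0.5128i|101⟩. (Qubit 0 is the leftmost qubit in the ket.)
0.4585i|000⟩ + 0.2878i|001⟩ - 0.6663|010⟩ + 0.5128i|101⟩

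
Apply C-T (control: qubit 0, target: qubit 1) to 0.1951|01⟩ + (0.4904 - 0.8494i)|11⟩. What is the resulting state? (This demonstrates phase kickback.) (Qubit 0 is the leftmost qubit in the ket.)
0.1951|01⟩ + (0.9474 - 0.2539i)|11⟩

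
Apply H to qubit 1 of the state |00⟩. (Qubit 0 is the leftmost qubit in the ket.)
1/√2|00⟩ + 1/√2|01⟩

H on qubit 1 mixes each pair of kets that differ only in qubit 1: amplitudes (a, b) of (|…0…⟩, |…1…⟩) become ((a + b)/√2, (a − b)/√2). Kets absent from the input have amplitude 0.
(|00⟩, |01⟩): (a, b) = (1, 0) → (1/√2, 1/√2)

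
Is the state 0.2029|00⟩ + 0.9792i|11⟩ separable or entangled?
Entangled

Writing the state as a|00⟩ + b|01⟩ + c|10⟩ + d|11⟩, it is a product state iff ad − bc = 0.
Here (a, b, c, d) = (0.2029, 0, 0, 0.9792i): ad − bc = (0.2029)(0.9792i) − (0)(0) = 0.1987i ≠ 0, so the state is entangled.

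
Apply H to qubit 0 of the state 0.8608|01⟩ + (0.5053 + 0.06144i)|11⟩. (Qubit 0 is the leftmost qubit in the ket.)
(0.966 + 0.04344i)|01⟩ + (0.2514 - 0.04344i)|11⟩

H on qubit 0 mixes each pair of kets that differ only in qubit 0: amplitudes (a, b) of (|…0…⟩, |…1…⟩) become ((a + b)/√2, (a − b)/√2). Kets absent from the input have amplitude 0.
(|01⟩, |11⟩): (a, b) = (0.8608, (0.5053 + 0.06144i)) → ((0.966 + 0.04344i), (0.2514 - 0.04344i))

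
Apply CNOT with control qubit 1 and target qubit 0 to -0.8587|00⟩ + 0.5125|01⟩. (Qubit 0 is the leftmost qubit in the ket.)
-0.8587|00⟩ + 0.5125|11⟩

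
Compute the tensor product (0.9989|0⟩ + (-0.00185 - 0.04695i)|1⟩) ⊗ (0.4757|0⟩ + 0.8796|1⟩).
0.4752|00⟩ + 0.8786|01⟩ + (-0.00088 - 0.02233i)|10⟩ + (-0.001627 - 0.0413i)|11⟩

amp(|b₁b₂…⟩) = product of the factor amplitudes for bits b₁, b₂, …; only kets whose every factor amplitude is nonzero survive.
|00⟩: (0.9989)(0.4757) = 0.4752
|01⟩: (0.9989)(0.8796) = 0.8786
|10⟩: (-0.00185 - 0.04695i)(0.4757) = (-0.00088 - 0.02233i)
|11⟩: (-0.00185 - 0.04695i)(0.8796) = (-0.001627 - 0.0413i)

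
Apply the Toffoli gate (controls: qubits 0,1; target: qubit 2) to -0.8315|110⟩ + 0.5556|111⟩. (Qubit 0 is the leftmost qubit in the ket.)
0.5556|110⟩ - 0.8315|111⟩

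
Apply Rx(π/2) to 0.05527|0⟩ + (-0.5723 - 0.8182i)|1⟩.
(-0.5395 + 0.4047i)|0⟩ + (-0.4047 - 0.6176i)|1⟩

Rx(π/2) = [[cos(θ/2), −i·sin(θ/2)], [−i·sin(θ/2), cos(θ/2)]]; θ = π/2, cos(θ/2) ≈ 0.707107, sin(θ/2) ≈ 0.707107.
With a = amp(|0⟩) = 0.05527 and b = amp(|1⟩) = (-0.5723 - 0.8182i):
new amp(|0⟩) = (0.707107)·a + (-0.707107i)·b = (-0.5395 + 0.4047i)
new amp(|1⟩) = (-0.707107i)·a + (0.707107)·b = (-0.4047 - 0.6176i)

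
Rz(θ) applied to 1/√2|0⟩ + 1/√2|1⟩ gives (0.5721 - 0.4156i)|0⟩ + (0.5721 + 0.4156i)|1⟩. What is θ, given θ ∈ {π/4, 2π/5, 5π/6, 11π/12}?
2π/5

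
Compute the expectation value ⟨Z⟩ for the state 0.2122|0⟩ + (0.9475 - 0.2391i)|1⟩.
-0.9099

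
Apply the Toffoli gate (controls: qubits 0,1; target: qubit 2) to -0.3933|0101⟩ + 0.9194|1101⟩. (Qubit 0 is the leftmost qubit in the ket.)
-0.3933|0101⟩ + 0.9194|1111⟩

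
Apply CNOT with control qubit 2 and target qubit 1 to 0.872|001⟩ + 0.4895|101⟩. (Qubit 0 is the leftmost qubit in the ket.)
0.872|011⟩ + 0.4895|111⟩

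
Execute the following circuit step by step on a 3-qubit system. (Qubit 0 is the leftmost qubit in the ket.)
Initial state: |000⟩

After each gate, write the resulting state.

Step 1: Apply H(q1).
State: 1/√2|000⟩ + 1/√2|010⟩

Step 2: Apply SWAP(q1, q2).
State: 1/√2|000⟩ + 1/√2|001⟩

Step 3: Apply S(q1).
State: 1/√2|000⟩ + 1/√2|001⟩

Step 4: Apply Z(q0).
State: 1/√2|000⟩ + 1/√2|001⟩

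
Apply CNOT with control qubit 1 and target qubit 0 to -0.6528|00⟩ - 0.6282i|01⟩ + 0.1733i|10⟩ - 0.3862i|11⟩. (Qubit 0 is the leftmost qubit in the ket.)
-0.6528|00⟩ - 0.3862i|01⟩ + 0.1733i|10⟩ - 0.6282i|11⟩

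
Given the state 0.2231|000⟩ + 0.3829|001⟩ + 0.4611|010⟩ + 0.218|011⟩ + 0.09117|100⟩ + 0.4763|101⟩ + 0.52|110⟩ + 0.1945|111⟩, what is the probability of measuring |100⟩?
0.008312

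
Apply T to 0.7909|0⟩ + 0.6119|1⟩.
0.7909|0⟩ + (0.4327 + 0.4327i)|1⟩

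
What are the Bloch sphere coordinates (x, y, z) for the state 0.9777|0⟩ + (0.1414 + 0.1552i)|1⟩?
(0.2765, 0.3035, 0.9118)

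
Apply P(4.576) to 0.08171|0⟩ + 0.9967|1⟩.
0.08171|0⟩ + (-0.1355 - 0.9874i)|1⟩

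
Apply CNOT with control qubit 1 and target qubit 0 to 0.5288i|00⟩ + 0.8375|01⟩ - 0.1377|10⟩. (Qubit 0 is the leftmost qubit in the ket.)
0.5288i|00⟩ - 0.1377|10⟩ + 0.8375|11⟩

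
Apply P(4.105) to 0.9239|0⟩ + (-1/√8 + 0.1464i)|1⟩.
0.9239|0⟩ + (0.322 + 0.2068i)|1⟩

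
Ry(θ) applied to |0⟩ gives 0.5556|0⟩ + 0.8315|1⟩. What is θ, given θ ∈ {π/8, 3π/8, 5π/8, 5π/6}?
5π/8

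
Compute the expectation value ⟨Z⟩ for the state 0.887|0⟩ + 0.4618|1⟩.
0.5735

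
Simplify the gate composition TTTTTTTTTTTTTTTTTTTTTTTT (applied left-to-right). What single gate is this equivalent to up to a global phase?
I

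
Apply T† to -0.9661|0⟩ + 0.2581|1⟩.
-0.9661|0⟩ + (0.1825 - 0.1825i)|1⟩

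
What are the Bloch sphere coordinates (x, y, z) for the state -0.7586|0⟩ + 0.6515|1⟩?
(-0.9885, 0, 0.151)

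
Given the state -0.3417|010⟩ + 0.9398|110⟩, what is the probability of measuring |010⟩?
0.1168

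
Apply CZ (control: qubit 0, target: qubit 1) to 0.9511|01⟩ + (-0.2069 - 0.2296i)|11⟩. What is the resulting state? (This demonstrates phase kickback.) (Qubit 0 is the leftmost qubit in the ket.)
0.9511|01⟩ + (0.2069 + 0.2296i)|11⟩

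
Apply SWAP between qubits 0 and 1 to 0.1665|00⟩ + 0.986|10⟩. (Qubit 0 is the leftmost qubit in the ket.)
0.1665|00⟩ + 0.986|01⟩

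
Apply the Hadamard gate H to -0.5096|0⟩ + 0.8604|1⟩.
0.2481|0⟩ - 0.9687|1⟩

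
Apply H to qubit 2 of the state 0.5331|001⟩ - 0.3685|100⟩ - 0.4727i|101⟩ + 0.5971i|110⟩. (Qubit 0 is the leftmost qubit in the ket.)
0.377|000⟩ - 0.377|001⟩ + (-0.2606 - 0.3342i)|100⟩ + (-0.2606 + 0.3342i)|101⟩ + 0.4222i|110⟩ + 0.4222i|111⟩

H on qubit 2 mixes each pair of kets that differ only in qubit 2: amplitudes (a, b) of (|…0…⟩, |…1…⟩) become ((a + b)/√2, (a − b)/√2). Kets absent from the input have amplitude 0.
(|000⟩, |001⟩): (a, b) = (0, 0.5331) → (0.377, -0.377)
(|100⟩, |101⟩): (a, b) = (-0.3685, -0.4727i) → ((-0.2606 - 0.3342i), (-0.2606 + 0.3342i))
(|110⟩, |111⟩): (a, b) = (0.5971i, 0) → (0.4222i, 0.4222i)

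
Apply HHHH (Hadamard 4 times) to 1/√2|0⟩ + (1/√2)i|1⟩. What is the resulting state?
1/√2|0⟩ + (1/√2)i|1⟩

H² = I, so an even number of Hadamards cancels: H^4 = I and the state is unchanged.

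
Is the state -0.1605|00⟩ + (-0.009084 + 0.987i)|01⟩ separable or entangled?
Separable

Writing the state as a|00⟩ + b|01⟩ + c|10⟩ + d|11⟩, it is a product state iff ad − bc = 0.
Here (a, b, c, d) = (-0.1605, (-0.009084 + 0.987i), 0, 0): ad − bc = (-0.1605)(0) − (-0.009084 + 0.987i)(0) = 0, so the state is separable.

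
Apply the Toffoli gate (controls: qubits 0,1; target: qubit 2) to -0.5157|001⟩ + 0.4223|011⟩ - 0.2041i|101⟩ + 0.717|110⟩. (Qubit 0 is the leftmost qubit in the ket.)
-0.5157|001⟩ + 0.4223|011⟩ - 0.2041i|101⟩ + 0.717|111⟩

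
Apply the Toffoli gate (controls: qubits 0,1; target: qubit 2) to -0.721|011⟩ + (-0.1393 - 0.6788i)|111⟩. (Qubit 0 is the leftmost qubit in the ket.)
-0.721|011⟩ + (-0.1393 - 0.6788i)|110⟩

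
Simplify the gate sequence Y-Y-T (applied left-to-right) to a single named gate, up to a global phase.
T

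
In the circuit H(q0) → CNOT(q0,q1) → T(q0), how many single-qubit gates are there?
2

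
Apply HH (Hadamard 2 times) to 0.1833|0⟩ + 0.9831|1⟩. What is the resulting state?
0.1833|0⟩ + 0.9831|1⟩

H² = I, so an even number of Hadamards cancels: H^2 = I and the state is unchanged.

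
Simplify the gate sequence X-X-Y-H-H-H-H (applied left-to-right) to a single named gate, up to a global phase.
Y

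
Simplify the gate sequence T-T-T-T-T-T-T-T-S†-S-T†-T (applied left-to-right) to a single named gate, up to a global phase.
I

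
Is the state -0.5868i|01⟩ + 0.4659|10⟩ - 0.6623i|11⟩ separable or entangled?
Entangled

Writing the state as a|00⟩ + b|01⟩ + c|10⟩ + d|11⟩, it is a product state iff ad − bc = 0.
Here (a, b, c, d) = (0, -0.5868i, 0.4659, -0.6623i): ad − bc = (0)(-0.6623i) − (-0.5868i)(0.4659) = 0.2734i ≠ 0, so the state is entangled.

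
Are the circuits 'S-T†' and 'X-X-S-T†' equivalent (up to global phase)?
Yes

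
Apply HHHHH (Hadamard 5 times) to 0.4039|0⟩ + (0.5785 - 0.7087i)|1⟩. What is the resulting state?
(0.6947 - 0.5011i)|0⟩ + (-0.1235 + 0.5011i)|1⟩

H² = I, so H^5 = H: a single Hadamard. With (a, b) = (0.4039, (0.5785 - 0.7087i)), H gives ((a + b)/√2, (a − b)/√2) = ((0.6947 - 0.5011i), (-0.1235 + 0.5011i)).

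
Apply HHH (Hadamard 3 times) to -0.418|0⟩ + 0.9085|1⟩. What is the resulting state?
0.3468|0⟩ - 0.938|1⟩

H² = I, so H^3 = H: a single Hadamard. With (a, b) = (-0.418, 0.9085), H gives ((a + b)/√2, (a − b)/√2) = (0.3468, -0.938).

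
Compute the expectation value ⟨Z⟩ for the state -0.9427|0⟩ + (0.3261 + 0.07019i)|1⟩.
0.7774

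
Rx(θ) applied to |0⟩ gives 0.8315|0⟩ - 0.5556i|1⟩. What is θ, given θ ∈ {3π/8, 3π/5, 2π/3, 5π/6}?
3π/8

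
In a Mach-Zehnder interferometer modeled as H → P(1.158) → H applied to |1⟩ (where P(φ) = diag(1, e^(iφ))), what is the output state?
(0.2994 - 0.458i)|0⟩ + (0.7006 + 0.458i)|1⟩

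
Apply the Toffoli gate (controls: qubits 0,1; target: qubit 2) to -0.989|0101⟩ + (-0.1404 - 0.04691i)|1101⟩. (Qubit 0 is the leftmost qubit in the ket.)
-0.989|0101⟩ + (-0.1404 - 0.04691i)|1111⟩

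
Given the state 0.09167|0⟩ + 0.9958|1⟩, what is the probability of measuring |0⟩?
0.008403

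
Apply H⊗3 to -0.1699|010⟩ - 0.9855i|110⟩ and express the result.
(-0.06007 - 0.3484i)|000⟩ + (-0.06007 - 0.3484i)|001⟩ + (0.06007 + 0.3484i)|010⟩ + (0.06007 + 0.3484i)|011⟩ + (-0.06007 + 0.3484i)|100⟩ + (-0.06007 + 0.3484i)|101⟩ + (0.06007 - 0.3484i)|110⟩ + (0.06007 - 0.3484i)|111⟩

H⊗3 gives amp(|y⟩) = (1/2√2) Σ_x (−1)^(x·y) amp(|x⟩), where x·y is the number of positions in which both x and y have a 1.
|000⟩: (-0.1699 - 0.9855i)/(2√2) = (-0.06007 - 0.3484i)
|001⟩: (-0.1699 - 0.9855i)/(2√2) = (-0.06007 - 0.3484i)
|010⟩: (0.1699 + 0.9855i)/(2√2) = (0.06007 + 0.3484i)
|011⟩: (0.1699 + 0.9855i)/(2√2) = (0.06007 + 0.3484i)
|100⟩: (-0.1699 + 0.9855i)/(2√2) = (-0.06007 + 0.3484i)
|101⟩: (-0.1699 + 0.9855i)/(2√2) = (-0.06007 + 0.3484i)
|110⟩: (0.1699 - 0.9855i)/(2√2) = (0.06007 - 0.3484i)
|111⟩: (0.1699 - 0.9855i)/(2√2) = (0.06007 - 0.3484i)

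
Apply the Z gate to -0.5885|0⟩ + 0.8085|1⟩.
-0.5885|0⟩ - 0.8085|1⟩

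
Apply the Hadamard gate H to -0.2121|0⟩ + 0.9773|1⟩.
0.5411|0⟩ - 0.841|1⟩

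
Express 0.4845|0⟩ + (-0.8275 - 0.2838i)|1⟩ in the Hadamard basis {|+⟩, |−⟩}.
(-0.2425 - 0.2007i)|+⟩ + (0.9277 + 0.2007i)|−⟩

With |ψ⟩ = α|0⟩ + β|1⟩, the Hadamard-basis coefficients are ⟨+|ψ⟩ = (α + β)/√2 and ⟨−|ψ⟩ = (α − β)/√2.
Here α = 0.4845, β = (-0.8275 - 0.2838i): (α + β)/√2 = (-0.2425 - 0.2007i), (α − β)/√2 = (0.9277 + 0.2007i).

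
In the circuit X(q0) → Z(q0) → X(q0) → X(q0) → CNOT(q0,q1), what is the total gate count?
5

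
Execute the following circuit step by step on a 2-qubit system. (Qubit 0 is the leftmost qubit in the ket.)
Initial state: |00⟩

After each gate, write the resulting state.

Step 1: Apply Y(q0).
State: i|10⟩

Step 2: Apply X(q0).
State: i|00⟩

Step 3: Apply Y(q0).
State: -|10⟩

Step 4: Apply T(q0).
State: (-1/√2 - (1/√2)i)|10⟩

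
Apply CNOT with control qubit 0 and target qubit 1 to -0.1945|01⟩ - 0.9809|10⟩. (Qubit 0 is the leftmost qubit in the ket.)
-0.1945|01⟩ - 0.9809|11⟩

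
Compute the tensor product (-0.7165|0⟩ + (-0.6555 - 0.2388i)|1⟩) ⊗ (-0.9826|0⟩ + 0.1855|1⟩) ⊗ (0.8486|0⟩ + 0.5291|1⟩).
0.5974|000⟩ + 0.3725|001⟩ - 0.1128|010⟩ - 0.07032|011⟩ + (0.5466 + 0.1991i)|100⟩ + (0.3408 + 0.1242i)|101⟩ + (-0.1032 - 0.03759i)|110⟩ + (-0.06434 - 0.02344i)|111⟩

amp(|b₁b₂…⟩) = product of the factor amplitudes for bits b₁, b₂, …; only kets whose every factor amplitude is nonzero survive.
|000⟩: (-0.7165)(-0.9826)(0.8486) = 0.5974
|001⟩: (-0.7165)(-0.9826)(0.5291) = 0.3725
|010⟩: (-0.7165)(0.1855)(0.8486) = -0.1128
|011⟩: (-0.7165)(0.1855)(0.5291) = -0.07032
|100⟩: (-0.6555 - 0.2388i)(-0.9826)(0.8486) = (0.5466 + 0.1991i)
|101⟩: (-0.6555 - 0.2388i)(-0.9826)(0.5291) = (0.3408 + 0.1242i)
|110⟩: (-0.6555 - 0.2388i)(0.1855)(0.8486) = (-0.1032 - 0.03759i)
|111⟩: (-0.6555 - 0.2388i)(0.1855)(0.5291) = (-0.06434 - 0.02344i)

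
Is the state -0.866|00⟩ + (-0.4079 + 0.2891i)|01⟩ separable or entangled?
Separable

Writing the state as a|00⟩ + b|01⟩ + c|10⟩ + d|11⟩, it is a product state iff ad − bc = 0.
Here (a, b, c, d) = (-0.866, (-0.4079 + 0.2891i), 0, 0): ad − bc = (-0.866)(0) − (-0.4079 + 0.2891i)(0) = 0, so the state is separable.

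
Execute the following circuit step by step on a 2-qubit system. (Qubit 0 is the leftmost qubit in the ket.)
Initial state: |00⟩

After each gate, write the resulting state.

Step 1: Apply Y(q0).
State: i|10⟩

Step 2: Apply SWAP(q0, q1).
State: i|01⟩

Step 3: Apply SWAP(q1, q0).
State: i|10⟩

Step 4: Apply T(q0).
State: (-1/√2 + (1/√2)i)|10⟩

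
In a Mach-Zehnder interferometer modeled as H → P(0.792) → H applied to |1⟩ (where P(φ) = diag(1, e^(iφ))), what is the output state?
(0.1488 - 0.3559i)|0⟩ + (0.8512 + 0.3559i)|1⟩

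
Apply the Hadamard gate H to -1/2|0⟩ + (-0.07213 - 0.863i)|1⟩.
(-0.4046 - 0.6102i)|0⟩ + (-0.3025 + 0.6102i)|1⟩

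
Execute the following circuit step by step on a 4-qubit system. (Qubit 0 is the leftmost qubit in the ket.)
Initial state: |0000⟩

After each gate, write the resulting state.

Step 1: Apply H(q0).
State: 1/√2|0000⟩ + 1/√2|1000⟩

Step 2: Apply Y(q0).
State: -(1/√2)i|0000⟩ + (1/√2)i|1000⟩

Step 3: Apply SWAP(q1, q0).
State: -(1/√2)i|0000⟩ + (1/√2)i|0100⟩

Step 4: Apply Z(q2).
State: -(1/√2)i|0000⟩ + (1/√2)i|0100⟩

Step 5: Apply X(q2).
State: -(1/√2)i|0010⟩ + (1/√2)i|0110⟩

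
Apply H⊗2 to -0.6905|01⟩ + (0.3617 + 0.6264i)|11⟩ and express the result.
(-0.1644 + 0.3132i)|00⟩ + (0.1644 - 0.3132i)|01⟩ + (-0.5261 - 0.3132i)|10⟩ + (0.5261 + 0.3132i)|11⟩

H⊗2 gives amp(|y⟩) = (1/2) Σ_x (−1)^(x·y) amp(|x⟩), where x·y is the number of positions in which both x and y have a 1.
|00⟩: (-0.6905 + (0.3617 + 0.6264i))/2 = (-0.1644 + 0.3132i)
|01⟩: (0.6905 - (0.3617 + 0.6264i))/2 = (0.1644 - 0.3132i)
|10⟩: (-0.6905 - (0.3617 + 0.6264i))/2 = (-0.5261 - 0.3132i)
|11⟩: (0.6905 + (0.3617 + 0.6264i))/2 = (0.5261 + 0.3132i)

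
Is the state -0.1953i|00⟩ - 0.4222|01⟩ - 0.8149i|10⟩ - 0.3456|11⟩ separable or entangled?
Entangled

Writing the state as a|00⟩ + b|01⟩ + c|10⟩ + d|11⟩, it is a product state iff ad − bc = 0.
Here (a, b, c, d) = (-0.1953i, -0.4222, -0.8149i, -0.3456): ad − bc = (-0.1953i)(-0.3456) − (-0.4222)(-0.8149i) = -0.2766i ≠ 0, so the state is entangled.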